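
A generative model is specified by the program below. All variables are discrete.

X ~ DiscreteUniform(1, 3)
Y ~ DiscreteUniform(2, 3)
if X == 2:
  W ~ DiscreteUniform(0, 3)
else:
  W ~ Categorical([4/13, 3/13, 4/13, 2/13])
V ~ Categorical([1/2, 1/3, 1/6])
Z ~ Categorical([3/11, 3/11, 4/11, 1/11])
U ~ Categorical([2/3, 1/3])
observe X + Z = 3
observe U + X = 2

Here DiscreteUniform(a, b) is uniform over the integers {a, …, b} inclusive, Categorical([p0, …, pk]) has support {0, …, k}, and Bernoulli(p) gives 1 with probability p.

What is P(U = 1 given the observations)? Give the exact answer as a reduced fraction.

P(U = 1 | obs) = 2/5

Enumerate traces; 48 have nonzero weight after conditioning:
  (X=1, Y=2, W=0, V=0, Z=2, U=1) weight 4/1287
  (X=1, Y=2, W=0, V=1, Z=2, U=1) weight 8/3861
  (X=1, Y=2, W=0, V=2, Z=2, U=1) weight 4/3861
  (X=1, Y=2, W=1, V=0, Z=2, U=1) weight 1/429
  (X=1, Y=2, W=1, V=1, Z=2, U=1) weight 2/1287
  (X=1, Y=2, W=1, V=2, Z=2, U=1) weight 1/1287
  (X=1, Y=2, W=2, V=0, Z=2, U=1) weight 4/1287
  (X=1, Y=2, W=2, V=1, Z=2, U=1) weight 8/3861
  (X=2, Y=2, W=0, V=0, Z=1, U=0) weight 1/264
  … 39 more
Group by U:
  weight(U=0) = 2/33
  weight(U=1) = 4/99
Total weight = 2/33 + 4/99 = 10/99
P(U=0 | obs) = 2/33 / 10/99 = 3/5
P(U=1 | obs) = 4/99 / 10/99 = 2/5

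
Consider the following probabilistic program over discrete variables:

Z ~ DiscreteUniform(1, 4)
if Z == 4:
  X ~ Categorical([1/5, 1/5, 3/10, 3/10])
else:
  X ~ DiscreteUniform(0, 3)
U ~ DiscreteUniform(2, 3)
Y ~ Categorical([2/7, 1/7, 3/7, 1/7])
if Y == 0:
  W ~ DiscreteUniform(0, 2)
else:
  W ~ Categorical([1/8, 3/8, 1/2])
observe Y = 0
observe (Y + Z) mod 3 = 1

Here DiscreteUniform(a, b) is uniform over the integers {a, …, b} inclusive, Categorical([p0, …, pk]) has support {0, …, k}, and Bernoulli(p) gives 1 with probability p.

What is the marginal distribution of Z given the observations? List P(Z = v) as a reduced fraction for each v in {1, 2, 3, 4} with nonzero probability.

P(Z=1) = 1/2, P(Z=4) = 1/2

Enumerate traces; 48 have nonzero weight after conditioning:
  (Z=1, X=0, U=2, Y=0, W=0) weight 1/336
  (Z=1, X=0, U=2, Y=0, W=1) weight 1/336
  (Z=1, X=0, U=2, Y=0, W=2) weight 1/336
  (Z=1, X=0, U=3, Y=0, W=0) weight 1/336
  (Z=1, X=0, U=3, Y=0, W=1) weight 1/336
  (Z=1, X=0, U=3, Y=0, W=2) weight 1/336
  (Z=1, X=1, U=2, Y=0, W=0) weight 1/336
  (Z=1, X=1, U=2, Y=0, W=1) weight 1/336
  (Z=4, X=0, U=2, Y=0, W=0) weight 1/420
  … 39 more
Group by Z:
  weight(Z=1) = 1/14
  weight(Z=4) = 1/14
Total weight = 1/14 + 1/14 = 1/7
P(Z=1 | obs) = 1/14 / 1/7 = 1/2
P(Z=4 | obs) = 1/14 / 1/7 = 1/2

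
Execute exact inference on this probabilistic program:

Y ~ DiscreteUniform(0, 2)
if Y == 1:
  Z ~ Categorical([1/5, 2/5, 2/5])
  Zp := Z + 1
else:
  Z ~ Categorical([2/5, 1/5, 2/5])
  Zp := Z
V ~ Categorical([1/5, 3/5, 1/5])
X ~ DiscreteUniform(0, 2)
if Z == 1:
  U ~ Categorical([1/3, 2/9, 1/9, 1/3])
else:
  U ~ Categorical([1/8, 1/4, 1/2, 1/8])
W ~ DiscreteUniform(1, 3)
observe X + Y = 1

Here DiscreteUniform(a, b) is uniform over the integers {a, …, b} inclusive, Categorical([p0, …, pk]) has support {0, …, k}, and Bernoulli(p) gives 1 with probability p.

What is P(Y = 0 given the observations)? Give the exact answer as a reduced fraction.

P(Y = 0 | obs) = 1/2

Enumerate traces; 216 have nonzero weight after conditioning:
  (Y=0, Z=0, V=0, X=1, U=0, W=1) weight 1/2700
  (Y=0, Z=0, V=0, X=1, U=0, W=2) weight 1/2700
  (Y=0, Z=0, V=0, X=1, U=0, W=3) weight 1/2700
  (Y=0, Z=0, V=0, X=1, U=1, W=1) weight 1/1350
  (Y=0, Z=0, V=0, X=1, U=1, W=2) weight 1/1350
  (Y=0, Z=0, V=0, X=1, U=1, W=3) weight 1/1350
  (Y=0, Z=0, V=0, X=1, U=2, W=1) weight 1/675
  (Y=0, Z=0, V=0, X=1, U=2, W=2) weight 1/675
  (Y=1, Z=0, V=0, X=0, U=0, W=1) weight 1/5400
  … 207 more
Group by Y:
  weight(Y=0) = 1/9
  weight(Y=1) = 1/9
Total weight = 1/9 + 1/9 = 2/9
P(Y=0 | obs) = 1/9 / 2/9 = 1/2
P(Y=1 | obs) = 1/9 / 2/9 = 1/2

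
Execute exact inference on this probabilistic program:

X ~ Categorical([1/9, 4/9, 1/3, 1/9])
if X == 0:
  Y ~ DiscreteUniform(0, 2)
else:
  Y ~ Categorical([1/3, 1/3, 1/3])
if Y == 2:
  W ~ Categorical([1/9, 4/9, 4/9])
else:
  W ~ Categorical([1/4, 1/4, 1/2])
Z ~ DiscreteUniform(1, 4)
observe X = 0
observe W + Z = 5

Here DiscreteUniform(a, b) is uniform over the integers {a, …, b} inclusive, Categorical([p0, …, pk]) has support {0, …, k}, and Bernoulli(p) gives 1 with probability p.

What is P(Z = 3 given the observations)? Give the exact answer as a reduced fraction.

Enumerate traces; 6 have nonzero weight after conditioning:
  (X=0, Y=0, W=1, Z=4) weight 1/432
  (X=0, Y=0, W=2, Z=3) weight 1/216
  (X=0, Y=1, W=1, Z=4) weight 1/432
  (X=0, Y=1, W=2, Z=3) weight 1/216
  (X=0, Y=2, W=1, Z=4) weight 1/243
  (X=0, Y=2, W=2, Z=3) weight 1/243
Group by Z:
  weight(Z=3) = 13/972
  weight(Z=4) = 17/1944
Total weight = 13/972 + 17/1944 = 43/1944
P(Z=3 | obs) = 13/972 / 43/1944 = 26/43
P(Z=4 | obs) = 17/1944 / 43/1944 = 17/43

P(Z = 3 | obs) = 26/43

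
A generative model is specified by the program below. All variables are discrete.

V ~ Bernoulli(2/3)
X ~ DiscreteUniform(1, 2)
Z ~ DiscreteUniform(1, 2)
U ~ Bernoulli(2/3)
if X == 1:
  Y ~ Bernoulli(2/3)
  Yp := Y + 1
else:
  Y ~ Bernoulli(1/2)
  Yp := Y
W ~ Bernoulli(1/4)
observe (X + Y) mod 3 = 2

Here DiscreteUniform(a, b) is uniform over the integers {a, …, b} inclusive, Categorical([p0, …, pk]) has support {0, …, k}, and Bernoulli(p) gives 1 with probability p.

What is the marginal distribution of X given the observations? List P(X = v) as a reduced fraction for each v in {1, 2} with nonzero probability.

P(X=1) = 4/7, P(X=2) = 3/7

Enumerate traces; 32 have nonzero weight after conditioning:
  (V=0, X=1, Z=1, U=0, Y=1, W=0) weight 1/72
  (V=0, X=1, Z=1, U=0, Y=1, W=1) weight 1/216
  (V=0, X=1, Z=1, U=1, Y=1, W=0) weight 1/36
  (V=0, X=1, Z=1, U=1, Y=1, W=1) weight 1/108
  (V=0, X=1, Z=2, U=0, Y=1, W=0) weight 1/72
  (V=0, X=1, Z=2, U=0, Y=1, W=1) weight 1/216
  (V=0, X=1, Z=2, U=1, Y=1, W=0) weight 1/36
  (V=0, X=1, Z=2, U=1, Y=1, W=1) weight 1/108
  (V=0, X=2, Z=1, U=0, Y=0, W=0) weight 1/96
  … 23 more
Group by X:
  weight(X=1) = 1/3
  weight(X=2) = 1/4
Total weight = 1/3 + 1/4 = 7/12
P(X=1 | obs) = 1/3 / 7/12 = 4/7
P(X=2 | obs) = 1/4 / 7/12 = 3/7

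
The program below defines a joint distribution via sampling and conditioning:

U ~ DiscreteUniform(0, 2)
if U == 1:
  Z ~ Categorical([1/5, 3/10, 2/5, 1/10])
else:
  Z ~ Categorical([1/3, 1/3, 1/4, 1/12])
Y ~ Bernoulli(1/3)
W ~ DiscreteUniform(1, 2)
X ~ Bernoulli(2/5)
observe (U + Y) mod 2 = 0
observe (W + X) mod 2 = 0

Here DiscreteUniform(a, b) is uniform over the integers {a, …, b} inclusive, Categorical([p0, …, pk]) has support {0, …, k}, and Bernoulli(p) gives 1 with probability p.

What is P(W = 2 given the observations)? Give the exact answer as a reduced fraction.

P(W = 2 | obs) = 3/5

Enumerate traces; 24 have nonzero weight after conditioning:
  (U=0, Z=0, Y=0, W=1, X=1) weight 2/135
  (U=0, Z=0, Y=0, W=2, X=0) weight 1/45
  (U=0, Z=1, Y=0, W=1, X=1) weight 2/135
  (U=0, Z=1, Y=0, W=2, X=0) weight 1/45
  (U=0, Z=2, Y=0, W=1, X=1) weight 1/90
  (U=0, Z=2, Y=0, W=2, X=0) weight 1/60
  (U=0, Z=3, Y=0, W=1, X=1) weight 1/270
  (U=0, Z=3, Y=0, W=2, X=0) weight 1/180
  … 16 more
Group by W:
  weight(W=1) = 1/9
  weight(W=2) = 1/6
Total weight = 1/9 + 1/6 = 5/18
P(W=1 | obs) = 1/9 / 5/18 = 2/5
P(W=2 | obs) = 1/6 / 5/18 = 3/5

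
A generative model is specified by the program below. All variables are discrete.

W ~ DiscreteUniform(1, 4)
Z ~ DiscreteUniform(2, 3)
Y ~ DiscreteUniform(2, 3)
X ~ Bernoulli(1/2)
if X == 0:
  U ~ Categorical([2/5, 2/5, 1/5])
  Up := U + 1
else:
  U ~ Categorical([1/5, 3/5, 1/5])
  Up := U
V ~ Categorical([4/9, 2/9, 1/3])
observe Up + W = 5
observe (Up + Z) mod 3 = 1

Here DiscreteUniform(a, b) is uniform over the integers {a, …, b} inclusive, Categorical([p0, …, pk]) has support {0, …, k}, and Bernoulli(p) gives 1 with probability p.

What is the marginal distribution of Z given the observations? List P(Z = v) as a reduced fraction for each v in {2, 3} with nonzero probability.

P(Z=2) = 3/8, P(Z=3) = 5/8

Enumerate traces; 24 have nonzero weight after conditioning:
  (W=3, Z=2, Y=2, X=0, U=1, V=0) weight 1/180
  (W=3, Z=2, Y=2, X=0, U=1, V=1) weight 1/360
  (W=3, Z=2, Y=2, X=0, U=1, V=2) weight 1/240
  (W=3, Z=2, Y=2, X=1, U=2, V=0) weight 1/360
  (W=3, Z=2, Y=2, X=1, U=2, V=1) weight 1/720
  (W=3, Z=2, Y=2, X=1, U=2, V=2) weight 1/480
  (W=3, Z=2, Y=3, X=0, U=1, V=0) weight 1/180
  (W=3, Z=2, Y=3, X=0, U=1, V=1) weight 1/360
  (W=4, Z=3, Y=2, X=0, U=0, V=0) weight 1/180
  … 15 more
Group by Z:
  weight(Z=2) = 3/80
  weight(Z=3) = 1/16
Total weight = 3/80 + 1/16 = 1/10
P(Z=2 | obs) = 3/80 / 1/10 = 3/8
P(Z=3 | obs) = 1/16 / 1/10 = 5/8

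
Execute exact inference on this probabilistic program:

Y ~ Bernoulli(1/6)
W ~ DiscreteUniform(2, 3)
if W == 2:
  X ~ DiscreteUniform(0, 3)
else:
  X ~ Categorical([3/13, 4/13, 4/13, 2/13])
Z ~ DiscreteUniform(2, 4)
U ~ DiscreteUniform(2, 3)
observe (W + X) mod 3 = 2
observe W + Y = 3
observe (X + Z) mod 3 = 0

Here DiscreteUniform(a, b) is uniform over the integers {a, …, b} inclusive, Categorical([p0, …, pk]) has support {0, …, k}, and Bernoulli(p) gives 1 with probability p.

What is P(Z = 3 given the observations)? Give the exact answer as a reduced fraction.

Enumerate traces; 6 have nonzero weight after conditioning:
  (Y=0, W=3, X=2, Z=4, U=2) weight 5/234
  (Y=0, W=3, X=2, Z=4, U=3) weight 5/234
  (Y=1, W=2, X=0, Z=3, U=2) weight 1/288
  (Y=1, W=2, X=0, Z=3, U=3) weight 1/288
  (Y=1, W=2, X=3, Z=3, U=2) weight 1/288
  (Y=1, W=2, X=3, Z=3, U=3) weight 1/288
Group by Z:
  weight(Z=3) = 1/72
  weight(Z=4) = 5/117
Total weight = 1/72 + 5/117 = 53/936
P(Z=3 | obs) = 1/72 / 53/936 = 13/53
P(Z=4 | obs) = 5/117 / 53/936 = 40/53

P(Z = 3 | obs) = 13/53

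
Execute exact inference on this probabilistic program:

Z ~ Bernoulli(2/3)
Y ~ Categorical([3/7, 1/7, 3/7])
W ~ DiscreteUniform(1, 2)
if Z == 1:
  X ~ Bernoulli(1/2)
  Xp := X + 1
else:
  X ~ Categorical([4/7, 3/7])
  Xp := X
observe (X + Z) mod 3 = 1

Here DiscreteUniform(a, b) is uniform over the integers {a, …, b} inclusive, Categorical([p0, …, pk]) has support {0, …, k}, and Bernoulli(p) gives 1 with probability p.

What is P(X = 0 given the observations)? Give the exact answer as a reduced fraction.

Enumerate traces; 12 have nonzero weight after conditioning:
  (Z=0, Y=0, W=1, X=1) weight 3/98
  (Z=0, Y=0, W=2, X=1) weight 3/98
  (Z=0, Y=1, W=1, X=1) weight 1/98
  (Z=0, Y=1, W=2, X=1) weight 1/98
  (Z=0, Y=2, W=1, X=1) weight 3/98
  (Z=0, Y=2, W=2, X=1) weight 3/98
  (Z=1, Y=0, W=1, X=0) weight 1/14
  (Z=1, Y=0, W=2, X=0) weight 1/14
  … 4 more
Group by X:
  weight(X=0) = 1/3
  weight(X=1) = 1/7
Total weight = 1/3 + 1/7 = 10/21
P(X=0 | obs) = 1/3 / 10/21 = 7/10
P(X=1 | obs) = 1/7 / 10/21 = 3/10

P(X = 0 | obs) = 7/10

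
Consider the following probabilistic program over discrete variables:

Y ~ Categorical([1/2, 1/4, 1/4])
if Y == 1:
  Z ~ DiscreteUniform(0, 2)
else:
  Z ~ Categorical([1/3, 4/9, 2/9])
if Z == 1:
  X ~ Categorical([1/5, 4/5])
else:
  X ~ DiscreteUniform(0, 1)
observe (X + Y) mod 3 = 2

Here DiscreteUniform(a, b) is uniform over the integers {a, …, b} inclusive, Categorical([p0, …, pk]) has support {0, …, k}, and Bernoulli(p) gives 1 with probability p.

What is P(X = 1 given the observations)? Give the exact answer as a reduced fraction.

Enumerate traces; 6 have nonzero weight after conditioning:
  (Y=1, Z=0, X=1) weight 1/24
  (Y=1, Z=1, X=1) weight 1/15
  (Y=1, Z=2, X=1) weight 1/24
  (Y=2, Z=0, X=0) weight 1/24
  (Y=2, Z=1, X=0) weight 1/45
  (Y=2, Z=2, X=0) weight 1/36
Group by X:
  weight(X=0) = 11/120
  weight(X=1) = 3/20
Total weight = 11/120 + 3/20 = 29/120
P(X=0 | obs) = 11/120 / 29/120 = 11/29
P(X=1 | obs) = 3/20 / 29/120 = 18/29

P(X = 1 | obs) = 18/29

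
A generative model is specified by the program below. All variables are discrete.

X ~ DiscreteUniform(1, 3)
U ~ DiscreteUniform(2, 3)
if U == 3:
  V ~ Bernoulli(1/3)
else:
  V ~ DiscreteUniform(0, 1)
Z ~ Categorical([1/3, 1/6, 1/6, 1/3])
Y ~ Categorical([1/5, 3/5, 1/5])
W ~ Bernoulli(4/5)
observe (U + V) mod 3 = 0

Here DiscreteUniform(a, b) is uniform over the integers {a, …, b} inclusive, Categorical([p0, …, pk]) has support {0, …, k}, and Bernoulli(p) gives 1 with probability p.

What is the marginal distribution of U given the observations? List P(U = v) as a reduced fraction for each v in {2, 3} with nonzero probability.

P(U=2) = 3/7, P(U=3) = 4/7

Enumerate traces; 144 have nonzero weight after conditioning:
  (X=1, U=2, V=1, Z=0, Y=0, W=0) weight 1/900
  (X=1, U=2, V=1, Z=0, Y=0, W=1) weight 1/225
  (X=1, U=2, V=1, Z=0, Y=1, W=0) weight 1/300
  (X=1, U=2, V=1, Z=0, Y=1, W=1) weight 1/75
  (X=1, U=2, V=1, Z=0, Y=2, W=0) weight 1/900
  (X=1, U=2, V=1, Z=0, Y=2, W=1) weight 1/225
  (X=1, U=2, V=1, Z=1, Y=0, W=0) weight 1/1800
  (X=1, U=2, V=1, Z=1, Y=0, W=1) weight 1/450
  (X=1, U=3, V=0, Z=0, Y=0, W=0) weight 1/675
  … 135 more
Group by U:
  weight(U=2) = 1/4
  weight(U=3) = 1/3
Total weight = 1/4 + 1/3 = 7/12
P(U=2 | obs) = 1/4 / 7/12 = 3/7
P(U=3 | obs) = 1/3 / 7/12 = 4/7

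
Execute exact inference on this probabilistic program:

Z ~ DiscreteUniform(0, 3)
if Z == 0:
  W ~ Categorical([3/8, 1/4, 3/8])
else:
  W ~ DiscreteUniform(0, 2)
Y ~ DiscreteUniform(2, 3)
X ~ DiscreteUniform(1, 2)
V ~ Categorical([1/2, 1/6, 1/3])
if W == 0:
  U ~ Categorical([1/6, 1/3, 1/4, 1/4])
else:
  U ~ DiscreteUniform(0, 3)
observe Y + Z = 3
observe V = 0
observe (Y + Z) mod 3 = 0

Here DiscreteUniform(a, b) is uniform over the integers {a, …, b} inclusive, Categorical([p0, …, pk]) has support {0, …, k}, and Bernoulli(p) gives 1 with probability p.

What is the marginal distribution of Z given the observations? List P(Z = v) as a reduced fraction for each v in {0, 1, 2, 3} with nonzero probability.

Enumerate traces; 48 have nonzero weight after conditioning:
  (Z=0, W=0, Y=3, X=1, V=0, U=0) weight 1/512
  (Z=0, W=0, Y=3, X=1, V=0, U=1) weight 1/256
  (Z=0, W=0, Y=3, X=1, V=0, U=2) weight 3/1024
  (Z=0, W=0, Y=3, X=1, V=0, U=3) weight 3/1024
  (Z=0, W=0, Y=3, X=2, V=0, U=0) weight 1/512
  (Z=0, W=0, Y=3, X=2, V=0, U=1) weight 1/256
  (Z=0, W=0, Y=3, X=2, V=0, U=2) weight 3/1024
  (Z=0, W=0, Y=3, X=2, V=0, U=3) weight 3/1024
  (Z=1, W=0, Y=2, X=1, V=0, U=0) weight 1/576
  … 39 more
Group by Z:
  weight(Z=0) = 1/16
  weight(Z=1) = 1/16
Total weight = 1/16 + 1/16 = 1/8
P(Z=0 | obs) = 1/16 / 1/8 = 1/2
P(Z=1 | obs) = 1/16 / 1/8 = 1/2

P(Z=0) = 1/2, P(Z=1) = 1/2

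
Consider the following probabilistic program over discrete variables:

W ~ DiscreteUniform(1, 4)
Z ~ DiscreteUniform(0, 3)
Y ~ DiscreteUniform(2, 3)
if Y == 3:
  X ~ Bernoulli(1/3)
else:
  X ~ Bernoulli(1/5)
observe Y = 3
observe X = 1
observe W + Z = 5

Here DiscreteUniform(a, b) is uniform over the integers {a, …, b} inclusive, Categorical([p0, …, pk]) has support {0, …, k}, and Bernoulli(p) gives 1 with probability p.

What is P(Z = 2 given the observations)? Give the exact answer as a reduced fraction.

Enumerate traces; 3 have nonzero weight after conditioning:
  (W=2, Z=3, Y=3, X=1) weight 1/96
  (W=3, Z=2, Y=3, X=1) weight 1/96
  (W=4, Z=1, Y=3, X=1) weight 1/96
Group by Z:
  weight(Z=1) = 1/96
  weight(Z=2) = 1/96
  weight(Z=3) = 1/96
Total weight = 1/96 + 1/96 + 1/96 = 1/32
P(Z=1 | obs) = 1/96 / 1/32 = 1/3
P(Z=2 | obs) = 1/96 / 1/32 = 1/3
P(Z=3 | obs) = 1/96 / 1/32 = 1/3

P(Z = 2 | obs) = 1/3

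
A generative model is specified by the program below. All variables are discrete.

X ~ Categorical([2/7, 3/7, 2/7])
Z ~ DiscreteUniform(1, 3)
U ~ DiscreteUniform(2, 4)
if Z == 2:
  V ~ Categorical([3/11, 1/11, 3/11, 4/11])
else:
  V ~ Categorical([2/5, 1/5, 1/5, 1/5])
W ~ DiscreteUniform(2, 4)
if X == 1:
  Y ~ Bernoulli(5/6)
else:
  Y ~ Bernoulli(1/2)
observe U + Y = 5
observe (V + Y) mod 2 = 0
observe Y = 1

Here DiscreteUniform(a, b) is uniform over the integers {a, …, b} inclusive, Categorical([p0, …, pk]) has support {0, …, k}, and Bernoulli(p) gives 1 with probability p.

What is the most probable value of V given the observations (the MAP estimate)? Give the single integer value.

argmax_v P(V = v | obs) = 3

Enumerate traces; 54 have nonzero weight after conditioning:
  (X=0, Z=1, U=4, V=1, W=2, Y=1) weight 1/945
  (X=0, Z=1, U=4, V=1, W=3, Y=1) weight 1/945
  (X=0, Z=1, U=4, V=1, W=4, Y=1) weight 1/945
  (X=0, Z=1, U=4, V=3, W=2, Y=1) weight 1/945
  (X=0, Z=1, U=4, V=3, W=3, Y=1) weight 1/945
  (X=0, Z=1, U=4, V=3, W=4, Y=1) weight 1/945
  (X=0, Z=2, U=4, V=1, W=2, Y=1) weight 1/2079
  (X=0, Z=2, U=4, V=1, W=3, Y=1) weight 1/2079
  … 46 more
Group by V:
  weight(V=1) = 27/770
  weight(V=3) = 3/55
Total weight = 27/770 + 3/55 = 69/770
P(V=1 | obs) = 27/770 / 69/770 = 9/23
P(V=3 | obs) = 3/55 / 69/770 = 14/23
argmax = 3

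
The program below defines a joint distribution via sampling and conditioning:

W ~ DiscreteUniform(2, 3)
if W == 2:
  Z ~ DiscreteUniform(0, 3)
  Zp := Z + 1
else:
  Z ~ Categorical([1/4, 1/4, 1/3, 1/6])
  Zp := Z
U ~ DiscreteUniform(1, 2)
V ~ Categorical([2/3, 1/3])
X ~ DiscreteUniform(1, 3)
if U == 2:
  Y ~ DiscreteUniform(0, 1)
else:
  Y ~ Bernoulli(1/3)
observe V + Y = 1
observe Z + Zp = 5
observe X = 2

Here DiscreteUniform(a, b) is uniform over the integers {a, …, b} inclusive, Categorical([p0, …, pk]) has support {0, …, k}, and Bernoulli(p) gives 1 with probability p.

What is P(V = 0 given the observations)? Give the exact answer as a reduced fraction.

P(V = 0 | obs) = 10/17

Enumerate traces; 4 have nonzero weight after conditioning:
  (W=2, Z=2, U=1, V=0, X=2, Y=1) weight 1/216
  (W=2, Z=2, U=1, V=1, X=2, Y=0) weight 1/216
  (W=2, Z=2, U=2, V=0, X=2, Y=1) weight 1/144
  (W=2, Z=2, U=2, V=1, X=2, Y=0) weight 1/288
Group by V:
  weight(V=0) = 5/432
  weight(V=1) = 7/864
Total weight = 5/432 + 7/864 = 17/864
P(V=0 | obs) = 5/432 / 17/864 = 10/17
P(V=1 | obs) = 7/864 / 17/864 = 7/17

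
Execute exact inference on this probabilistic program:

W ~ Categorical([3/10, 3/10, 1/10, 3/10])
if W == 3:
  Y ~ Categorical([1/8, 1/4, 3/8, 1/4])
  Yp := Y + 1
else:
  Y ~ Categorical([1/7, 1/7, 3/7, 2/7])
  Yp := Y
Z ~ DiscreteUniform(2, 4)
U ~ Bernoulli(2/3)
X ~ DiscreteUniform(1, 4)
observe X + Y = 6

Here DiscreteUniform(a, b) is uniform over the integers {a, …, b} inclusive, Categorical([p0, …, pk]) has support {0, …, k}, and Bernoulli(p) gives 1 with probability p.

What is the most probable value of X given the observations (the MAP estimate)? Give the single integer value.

Enumerate traces; 48 have nonzero weight after conditioning:
  (W=0, Y=2, Z=2, U=0, X=4) weight 1/280
  (W=0, Y=2, Z=2, U=1, X=4) weight 1/140
  (W=0, Y=2, Z=3, U=0, X=4) weight 1/280
  (W=0, Y=2, Z=3, U=1, X=4) weight 1/140
  (W=0, Y=2, Z=4, U=0, X=4) weight 1/280
  (W=0, Y=2, Z=4, U=1, X=4) weight 1/140
  (W=0, Y=3, Z=2, U=0, X=3) weight 1/420
  (W=0, Y=3, Z=2, U=1, X=3) weight 1/210
  … 40 more
Group by X:
  weight(X=3) = 11/160
  weight(X=4) = 33/320
Total weight = 11/160 + 33/320 = 11/64
P(X=3 | obs) = 11/160 / 11/64 = 2/5
P(X=4 | obs) = 33/320 / 11/64 = 3/5
argmax = 4

argmax_v P(X = v | obs) = 4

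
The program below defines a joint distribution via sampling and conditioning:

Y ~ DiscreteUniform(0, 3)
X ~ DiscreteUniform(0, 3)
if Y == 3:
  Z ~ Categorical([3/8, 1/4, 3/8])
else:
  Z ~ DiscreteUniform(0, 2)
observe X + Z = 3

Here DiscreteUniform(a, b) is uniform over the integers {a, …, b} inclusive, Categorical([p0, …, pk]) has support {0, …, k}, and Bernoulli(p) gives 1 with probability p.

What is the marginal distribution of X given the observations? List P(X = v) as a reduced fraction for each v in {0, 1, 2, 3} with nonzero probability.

P(X=1) = 11/32, P(X=2) = 5/16, P(X=3) = 11/32

Enumerate traces; 12 have nonzero weight after conditioning:
  (Y=0, X=1, Z=2) weight 1/48
  (Y=0, X=2, Z=1) weight 1/48
  (Y=0, X=3, Z=0) weight 1/48
  (Y=1, X=1, Z=2) weight 1/48
  (Y=1, X=2, Z=1) weight 1/48
  (Y=1, X=3, Z=0) weight 1/48
  (Y=2, X=1, Z=2) weight 1/48
  (Y=2, X=2, Z=1) weight 1/48
  … 4 more
Group by X:
  weight(X=1) = 11/128
  weight(X=2) = 5/64
  weight(X=3) = 11/128
Total weight = 11/128 + 5/64 + 11/128 = 1/4
P(X=1 | obs) = 11/128 / 1/4 = 11/32
P(X=2 | obs) = 5/64 / 1/4 = 5/16
P(X=3 | obs) = 11/128 / 1/4 = 11/32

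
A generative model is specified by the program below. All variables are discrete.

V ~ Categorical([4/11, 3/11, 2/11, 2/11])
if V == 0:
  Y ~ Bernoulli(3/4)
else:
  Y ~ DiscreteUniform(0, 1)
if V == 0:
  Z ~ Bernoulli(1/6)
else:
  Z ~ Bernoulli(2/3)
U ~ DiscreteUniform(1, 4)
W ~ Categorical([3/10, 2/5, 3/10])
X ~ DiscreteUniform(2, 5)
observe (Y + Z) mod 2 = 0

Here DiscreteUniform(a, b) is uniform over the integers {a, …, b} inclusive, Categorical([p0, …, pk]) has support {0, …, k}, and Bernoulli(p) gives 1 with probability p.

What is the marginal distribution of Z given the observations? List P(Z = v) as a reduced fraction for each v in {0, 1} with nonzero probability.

Enumerate traces; 384 have nonzero weight after conditioning:
  (V=0, Y=0, Z=0, U=1, W=0, X=2) weight 1/704
  (V=0, Y=0, Z=0, U=1, W=0, X=3) weight 1/704
  (V=0, Y=0, Z=0, U=1, W=0, X=4) weight 1/704
  (V=0, Y=0, Z=0, U=1, W=0, X=5) weight 1/704
  (V=0, Y=0, Z=0, U=1, W=1, X=2) weight 1/528
  (V=0, Y=0, Z=0, U=1, W=1, X=3) weight 1/528
  (V=0, Y=0, Z=0, U=1, W=1, X=4) weight 1/528
  (V=0, Y=0, Z=0, U=1, W=1, X=5) weight 1/528
  (V=0, Y=1, Z=1, U=1, W=0, X=2) weight 3/3520
  … 375 more
Group by Z:
  weight(Z=0) = 2/11
  weight(Z=1) = 17/66
Total weight = 2/11 + 17/66 = 29/66
P(Z=0 | obs) = 2/11 / 29/66 = 12/29
P(Z=1 | obs) = 17/66 / 29/66 = 17/29

P(Z=0) = 12/29, P(Z=1) = 17/29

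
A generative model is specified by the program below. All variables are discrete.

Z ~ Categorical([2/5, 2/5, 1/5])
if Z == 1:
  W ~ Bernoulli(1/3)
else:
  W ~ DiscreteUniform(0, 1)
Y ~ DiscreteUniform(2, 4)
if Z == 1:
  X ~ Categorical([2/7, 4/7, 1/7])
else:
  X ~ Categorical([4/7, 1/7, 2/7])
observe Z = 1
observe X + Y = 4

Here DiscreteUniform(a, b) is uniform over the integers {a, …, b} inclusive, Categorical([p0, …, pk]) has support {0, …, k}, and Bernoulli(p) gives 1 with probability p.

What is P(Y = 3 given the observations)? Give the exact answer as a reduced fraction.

Enumerate traces; 6 have nonzero weight after conditioning:
  (Z=1, W=0, Y=2, X=2) weight 4/315
  (Z=1, W=0, Y=3, X=1) weight 16/315
  (Z=1, W=0, Y=4, X=0) weight 8/315
  (Z=1, W=1, Y=2, X=2) weight 2/315
  (Z=1, W=1, Y=3, X=1) weight 8/315
  (Z=1, W=1, Y=4, X=0) weight 4/315
Group by Y:
  weight(Y=2) = 2/105
  weight(Y=3) = 8/105
  weight(Y=4) = 4/105
Total weight = 2/105 + 8/105 + 4/105 = 2/15
P(Y=2 | obs) = 2/105 / 2/15 = 1/7
P(Y=3 | obs) = 8/105 / 2/15 = 4/7
P(Y=4 | obs) = 4/105 / 2/15 = 2/7

P(Y = 3 | obs) = 4/7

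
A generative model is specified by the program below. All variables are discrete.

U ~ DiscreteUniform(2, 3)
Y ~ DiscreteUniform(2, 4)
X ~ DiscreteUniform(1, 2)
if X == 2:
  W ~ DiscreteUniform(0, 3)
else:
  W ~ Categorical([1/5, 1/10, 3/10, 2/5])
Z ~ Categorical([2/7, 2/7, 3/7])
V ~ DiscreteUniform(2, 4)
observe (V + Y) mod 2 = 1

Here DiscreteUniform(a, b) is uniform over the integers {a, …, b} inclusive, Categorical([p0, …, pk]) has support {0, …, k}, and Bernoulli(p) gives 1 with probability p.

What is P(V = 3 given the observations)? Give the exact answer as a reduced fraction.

P(V = 3 | obs) = 1/2

Enumerate traces; 192 have nonzero weight after conditioning:
  (U=2, Y=2, X=1, W=0, Z=0, V=3) weight 1/630
  (U=2, Y=2, X=1, W=0, Z=1, V=3) weight 1/630
  (U=2, Y=2, X=1, W=0, Z=2, V=3) weight 1/420
  (U=2, Y=2, X=1, W=1, Z=0, V=3) weight 1/1260
  (U=2, Y=2, X=1, W=1, Z=1, V=3) weight 1/1260
  (U=2, Y=2, X=1, W=1, Z=2, V=3) weight 1/840
  (U=2, Y=2, X=1, W=2, Z=0, V=3) weight 1/420
  (U=2, Y=2, X=1, W=2, Z=1, V=3) weight 1/420
  (U=2, Y=3, X=1, W=0, Z=0, V=2) weight 1/630
  (U=2, Y=3, X=1, W=0, Z=0, V=4) weight 1/630
  … 182 more
Group by V:
  weight(V=2) = 1/9
  weight(V=3) = 2/9
  weight(V=4) = 1/9
Total weight = 1/9 + 2/9 + 1/9 = 4/9
P(V=2 | obs) = 1/9 / 4/9 = 1/4
P(V=3 | obs) = 2/9 / 4/9 = 1/2
P(V=4 | obs) = 1/9 / 4/9 = 1/4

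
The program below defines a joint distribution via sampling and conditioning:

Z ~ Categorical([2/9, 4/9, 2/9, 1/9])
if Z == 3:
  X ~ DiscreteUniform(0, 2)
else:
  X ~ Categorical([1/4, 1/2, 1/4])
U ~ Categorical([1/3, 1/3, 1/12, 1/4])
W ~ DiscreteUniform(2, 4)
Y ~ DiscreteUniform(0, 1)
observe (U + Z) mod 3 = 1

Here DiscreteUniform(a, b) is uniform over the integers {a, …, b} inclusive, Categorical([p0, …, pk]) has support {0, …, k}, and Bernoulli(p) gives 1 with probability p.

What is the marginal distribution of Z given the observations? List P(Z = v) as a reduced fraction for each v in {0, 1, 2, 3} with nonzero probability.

P(Z=0) = 4/21, P(Z=1) = 2/3, P(Z=2) = 1/21, P(Z=3) = 2/21

Enumerate traces; 90 have nonzero weight after conditioning:
  (Z=0, X=0, U=1, W=2, Y=0) weight 1/324
  (Z=0, X=0, U=1, W=2, Y=1) weight 1/324
  (Z=0, X=0, U=1, W=3, Y=0) weight 1/324
  (Z=0, X=0, U=1, W=3, Y=1) weight 1/324
  (Z=0, X=0, U=1, W=4, Y=0) weight 1/324
  (Z=0, X=0, U=1, W=4, Y=1) weight 1/324
  (Z=0, X=1, U=1, W=2, Y=0) weight 1/162
  (Z=0, X=1, U=1, W=2, Y=1) weight 1/162
  (Z=1, X=0, U=0, W=2, Y=0) weight 1/162
  (Z=2, X=0, U=2, W=2, Y=0) weight 1/1296
  … 80 more
Group by Z:
  weight(Z=0) = 2/27
  weight(Z=1) = 7/27
  weight(Z=2) = 1/54
  weight(Z=3) = 1/27
Total weight = 2/27 + 7/27 + 1/54 + 1/27 = 7/18
P(Z=0 | obs) = 2/27 / 7/18 = 4/21
P(Z=1 | obs) = 7/27 / 7/18 = 2/3
P(Z=2 | obs) = 1/54 / 7/18 = 1/21
P(Z=3 | obs) = 1/27 / 7/18 = 2/21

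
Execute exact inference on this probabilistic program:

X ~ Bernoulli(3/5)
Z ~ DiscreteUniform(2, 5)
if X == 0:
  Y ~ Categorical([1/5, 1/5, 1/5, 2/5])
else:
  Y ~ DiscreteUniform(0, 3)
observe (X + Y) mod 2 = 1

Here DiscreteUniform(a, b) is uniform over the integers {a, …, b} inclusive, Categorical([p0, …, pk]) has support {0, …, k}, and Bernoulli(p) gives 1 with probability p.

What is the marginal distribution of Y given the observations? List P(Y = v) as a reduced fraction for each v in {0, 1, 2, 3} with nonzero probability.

P(Y=0) = 5/18, P(Y=1) = 4/27, P(Y=2) = 5/18, P(Y=3) = 8/27

Enumerate traces; 16 have nonzero weight after conditioning:
  (X=0, Z=2, Y=1) weight 1/50
  (X=0, Z=2, Y=3) weight 1/25
  (X=0, Z=3, Y=1) weight 1/50
  (X=0, Z=3, Y=3) weight 1/25
  (X=0, Z=4, Y=1) weight 1/50
  (X=0, Z=4, Y=3) weight 1/25
  (X=0, Z=5, Y=1) weight 1/50
  (X=0, Z=5, Y=3) weight 1/25
  (X=1, Z=2, Y=0) weight 3/80
  (X=1, Z=2, Y=2) weight 3/80
  … 6 more
Group by Y:
  weight(Y=0) = 3/20
  weight(Y=1) = 2/25
  weight(Y=2) = 3/20
  weight(Y=3) = 4/25
Total weight = 3/20 + 2/25 + 3/20 + 4/25 = 27/50
P(Y=0 | obs) = 3/20 / 27/50 = 5/18
P(Y=1 | obs) = 2/25 / 27/50 = 4/27
P(Y=2 | obs) = 3/20 / 27/50 = 5/18
P(Y=3 | obs) = 4/25 / 27/50 = 8/27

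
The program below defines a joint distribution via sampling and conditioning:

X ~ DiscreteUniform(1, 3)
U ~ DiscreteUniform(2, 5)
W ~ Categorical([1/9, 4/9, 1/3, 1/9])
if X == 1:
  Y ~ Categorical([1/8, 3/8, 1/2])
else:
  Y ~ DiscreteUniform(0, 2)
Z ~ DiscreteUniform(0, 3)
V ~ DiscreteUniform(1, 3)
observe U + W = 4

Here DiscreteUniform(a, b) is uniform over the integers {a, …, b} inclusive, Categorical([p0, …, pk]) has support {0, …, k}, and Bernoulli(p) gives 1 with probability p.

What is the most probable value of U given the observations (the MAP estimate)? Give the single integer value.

argmax_v P(U = v | obs) = 3

Enumerate traces; 324 have nonzero weight after conditioning:
  (X=1, U=2, W=2, Y=0, Z=0, V=1) weight 1/3456
  (X=1, U=2, W=2, Y=0, Z=0, V=2) weight 1/3456
  (X=1, U=2, W=2, Y=0, Z=0, V=3) weight 1/3456
  (X=1, U=2, W=2, Y=0, Z=1, V=1) weight 1/3456
  (X=1, U=2, W=2, Y=0, Z=1, V=2) weight 1/3456
  (X=1, U=2, W=2, Y=0, Z=1, V=3) weight 1/3456
  (X=1, U=2, W=2, Y=0, Z=2, V=1) weight 1/3456
  (X=1, U=2, W=2, Y=0, Z=2, V=2) weight 1/3456
  (X=1, U=3, W=1, Y=0, Z=0, V=1) weight 1/2592
  (X=1, U=4, W=0, Y=0, Z=0, V=1) weight 1/10368
  … 314 more
Group by U:
  weight(U=2) = 1/12
  weight(U=3) = 1/9
  weight(U=4) = 1/36
Total weight = 1/12 + 1/9 + 1/36 = 2/9
P(U=2 | obs) = 1/12 / 2/9 = 3/8
P(U=3 | obs) = 1/9 / 2/9 = 1/2
P(U=4 | obs) = 1/36 / 2/9 = 1/8
argmax = 3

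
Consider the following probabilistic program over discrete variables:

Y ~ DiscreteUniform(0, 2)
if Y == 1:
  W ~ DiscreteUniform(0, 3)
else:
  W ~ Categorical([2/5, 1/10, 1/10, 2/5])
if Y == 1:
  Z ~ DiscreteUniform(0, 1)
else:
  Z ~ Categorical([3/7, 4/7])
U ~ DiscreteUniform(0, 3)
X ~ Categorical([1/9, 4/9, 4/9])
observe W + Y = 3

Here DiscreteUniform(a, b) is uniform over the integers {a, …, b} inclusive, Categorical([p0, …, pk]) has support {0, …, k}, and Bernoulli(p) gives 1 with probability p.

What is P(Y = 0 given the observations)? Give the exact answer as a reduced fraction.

P(Y = 0 | obs) = 8/15

Enumerate traces; 72 have nonzero weight after conditioning:
  (Y=0, W=3, Z=0, U=0, X=0) weight 1/630
  (Y=0, W=3, Z=0, U=0, X=1) weight 2/315
  (Y=0, W=3, Z=0, U=0, X=2) weight 2/315
  (Y=0, W=3, Z=0, U=1, X=0) weight 1/630
  (Y=0, W=3, Z=0, U=1, X=1) weight 2/315
  (Y=0, W=3, Z=0, U=1, X=2) weight 2/315
  (Y=0, W=3, Z=0, U=2, X=0) weight 1/630
  (Y=0, W=3, Z=0, U=2, X=1) weight 2/315
  (Y=1, W=2, Z=0, U=0, X=0) weight 1/864
  (Y=2, W=1, Z=0, U=0, X=0) weight 1/2520
  … 62 more
Group by Y:
  weight(Y=0) = 2/15
  weight(Y=1) = 1/12
  weight(Y=2) = 1/30
Total weight = 2/15 + 1/12 + 1/30 = 1/4
P(Y=0 | obs) = 2/15 / 1/4 = 8/15
P(Y=1 | obs) = 1/12 / 1/4 = 1/3
P(Y=2 | obs) = 1/30 / 1/4 = 2/15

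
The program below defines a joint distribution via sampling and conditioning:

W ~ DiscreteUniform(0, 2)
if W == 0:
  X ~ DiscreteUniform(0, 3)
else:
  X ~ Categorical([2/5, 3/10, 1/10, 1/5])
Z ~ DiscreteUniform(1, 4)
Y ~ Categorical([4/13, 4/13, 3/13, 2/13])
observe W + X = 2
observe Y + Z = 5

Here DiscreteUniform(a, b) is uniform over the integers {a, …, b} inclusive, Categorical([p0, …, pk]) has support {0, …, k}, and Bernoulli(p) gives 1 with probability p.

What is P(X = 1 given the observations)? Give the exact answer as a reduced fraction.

P(X = 1 | obs) = 6/19

Enumerate traces; 9 have nonzero weight after conditioning:
  (W=0, X=2, Z=2, Y=3) weight 1/312
  (W=0, X=2, Z=3, Y=2) weight 1/208
  (W=0, X=2, Z=4, Y=1) weight 1/156
  (W=1, X=1, Z=2, Y=3) weight 1/260
  (W=1, X=1, Z=3, Y=2) weight 3/520
  (W=1, X=1, Z=4, Y=1) weight 1/130
  (W=2, X=0, Z=2, Y=3) weight 1/195
  (W=2, X=0, Z=3, Y=2) weight 1/130
  … 1 more
Group by X:
  weight(X=0) = 3/130
  weight(X=1) = 9/520
  weight(X=2) = 3/208
Total weight = 3/130 + 9/520 + 3/208 = 57/1040
P(X=0 | obs) = 3/130 / 57/1040 = 8/19
P(X=1 | obs) = 9/520 / 57/1040 = 6/19
P(X=2 | obs) = 3/208 / 57/1040 = 5/19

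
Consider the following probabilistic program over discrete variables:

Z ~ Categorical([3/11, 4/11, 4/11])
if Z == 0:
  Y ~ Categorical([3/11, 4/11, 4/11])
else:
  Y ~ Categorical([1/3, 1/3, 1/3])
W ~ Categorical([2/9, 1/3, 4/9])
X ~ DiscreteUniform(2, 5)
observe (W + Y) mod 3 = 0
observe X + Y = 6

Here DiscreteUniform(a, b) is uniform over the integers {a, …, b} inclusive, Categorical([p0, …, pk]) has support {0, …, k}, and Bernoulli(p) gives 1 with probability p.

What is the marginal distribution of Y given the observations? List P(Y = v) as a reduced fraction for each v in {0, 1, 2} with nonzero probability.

P(Y=1) = 4/7, P(Y=2) = 3/7

Enumerate traces; 6 have nonzero weight after conditioning:
  (Z=0, Y=1, W=2, X=5) weight 4/363
  (Z=0, Y=2, W=1, X=4) weight 1/121
  (Z=1, Y=1, W=2, X=5) weight 4/297
  (Z=1, Y=2, W=1, X=4) weight 1/99
  (Z=2, Y=1, W=2, X=5) weight 4/297
  (Z=2, Y=2, W=1, X=4) weight 1/99
Group by Y:
  weight(Y=1) = 124/3267
  weight(Y=2) = 31/1089
Total weight = 124/3267 + 31/1089 = 217/3267
P(Y=1 | obs) = 124/3267 / 217/3267 = 4/7
P(Y=2 | obs) = 31/1089 / 217/3267 = 3/7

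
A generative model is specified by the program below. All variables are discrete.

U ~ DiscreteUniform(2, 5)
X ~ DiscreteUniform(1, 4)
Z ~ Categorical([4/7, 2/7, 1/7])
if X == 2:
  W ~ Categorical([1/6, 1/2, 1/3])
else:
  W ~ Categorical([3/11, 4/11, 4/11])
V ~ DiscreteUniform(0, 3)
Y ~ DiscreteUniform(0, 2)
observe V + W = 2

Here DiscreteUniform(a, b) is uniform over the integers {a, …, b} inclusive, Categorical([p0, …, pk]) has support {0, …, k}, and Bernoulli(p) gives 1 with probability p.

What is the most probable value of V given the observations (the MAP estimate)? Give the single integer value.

Enumerate traces; 432 have nonzero weight after conditioning:
  (U=2, X=1, Z=0, W=0, V=2, Y=0) weight 1/1232
  (U=2, X=1, Z=0, W=0, V=2, Y=1) weight 1/1232
  (U=2, X=1, Z=0, W=0, V=2, Y=2) weight 1/1232
  (U=2, X=1, Z=0, W=1, V=1, Y=0) weight 1/924
  (U=2, X=1, Z=0, W=1, V=1, Y=1) weight 1/924
  (U=2, X=1, Z=0, W=1, V=1, Y=2) weight 1/924
  (U=2, X=1, Z=0, W=2, V=0, Y=0) weight 1/924
  (U=2, X=1, Z=0, W=2, V=0, Y=1) weight 1/924
  … 424 more
Group by V:
  weight(V=0) = 47/528
  weight(V=1) = 35/352
  weight(V=2) = 65/1056
Total weight = 47/528 + 35/352 + 65/1056 = 1/4
P(V=0 | obs) = 47/528 / 1/4 = 47/132
P(V=1 | obs) = 35/352 / 1/4 = 35/88
P(V=2 | obs) = 65/1056 / 1/4 = 65/264
argmax = 1

argmax_v P(V = v | obs) = 1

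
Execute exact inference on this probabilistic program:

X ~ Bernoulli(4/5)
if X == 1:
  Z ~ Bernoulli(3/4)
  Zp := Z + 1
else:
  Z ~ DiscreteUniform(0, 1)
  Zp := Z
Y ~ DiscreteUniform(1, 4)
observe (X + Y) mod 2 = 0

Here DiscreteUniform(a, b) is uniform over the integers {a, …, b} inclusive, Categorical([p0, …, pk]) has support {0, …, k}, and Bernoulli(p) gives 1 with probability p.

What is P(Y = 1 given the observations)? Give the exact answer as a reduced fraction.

Enumerate traces; 8 have nonzero weight after conditioning:
  (X=0, Z=0, Y=2) weight 1/40
  (X=0, Z=0, Y=4) weight 1/40
  (X=0, Z=1, Y=2) weight 1/40
  (X=0, Z=1, Y=4) weight 1/40
  (X=1, Z=0, Y=1) weight 1/20
  (X=1, Z=0, Y=3) weight 1/20
  (X=1, Z=1, Y=1) weight 3/20
  (X=1, Z=1, Y=3) weight 3/20
Group by Y:
  weight(Y=1) = 1/5
  weight(Y=2) = 1/20
  weight(Y=3) = 1/5
  weight(Y=4) = 1/20
Total weight = 1/5 + 1/20 + 1/5 + 1/20 = 1/2
P(Y=1 | obs) = 1/5 / 1/2 = 2/5
P(Y=2 | obs) = 1/20 / 1/2 = 1/10
P(Y=3 | obs) = 1/5 / 1/2 = 2/5
P(Y=4 | obs) = 1/20 / 1/2 = 1/10

P(Y = 1 | obs) = 2/5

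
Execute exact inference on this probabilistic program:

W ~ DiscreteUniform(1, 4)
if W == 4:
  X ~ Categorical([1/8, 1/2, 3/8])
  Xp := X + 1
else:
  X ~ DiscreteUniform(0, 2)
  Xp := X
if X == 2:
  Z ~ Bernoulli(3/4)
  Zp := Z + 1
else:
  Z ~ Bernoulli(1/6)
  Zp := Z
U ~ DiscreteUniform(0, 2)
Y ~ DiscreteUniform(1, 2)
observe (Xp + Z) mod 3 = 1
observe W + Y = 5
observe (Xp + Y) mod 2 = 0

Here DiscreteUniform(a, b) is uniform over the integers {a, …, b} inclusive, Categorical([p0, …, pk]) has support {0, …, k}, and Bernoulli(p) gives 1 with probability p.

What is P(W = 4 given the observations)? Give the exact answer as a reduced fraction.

P(W = 4 | obs) = 111/127

Enumerate traces; 9 have nonzero weight after conditioning:
  (W=3, X=0, Z=1, U=0, Y=2) weight 1/432
  (W=3, X=0, Z=1, U=1, Y=2) weight 1/432
  (W=3, X=0, Z=1, U=2, Y=2) weight 1/432
  (W=4, X=0, Z=0, U=0, Y=1) weight 5/1152
  (W=4, X=0, Z=0, U=1, Y=1) weight 5/1152
  (W=4, X=0, Z=0, U=2, Y=1) weight 5/1152
  (W=4, X=2, Z=1, U=0, Y=1) weight 3/256
  (W=4, X=2, Z=1, U=1, Y=1) weight 3/256
  … 1 more
Group by W:
  weight(W=3) = 1/144
  weight(W=4) = 37/768
Total weight = 1/144 + 37/768 = 127/2304
P(W=3 | obs) = 1/144 / 127/2304 = 16/127
P(W=4 | obs) = 37/768 / 127/2304 = 111/127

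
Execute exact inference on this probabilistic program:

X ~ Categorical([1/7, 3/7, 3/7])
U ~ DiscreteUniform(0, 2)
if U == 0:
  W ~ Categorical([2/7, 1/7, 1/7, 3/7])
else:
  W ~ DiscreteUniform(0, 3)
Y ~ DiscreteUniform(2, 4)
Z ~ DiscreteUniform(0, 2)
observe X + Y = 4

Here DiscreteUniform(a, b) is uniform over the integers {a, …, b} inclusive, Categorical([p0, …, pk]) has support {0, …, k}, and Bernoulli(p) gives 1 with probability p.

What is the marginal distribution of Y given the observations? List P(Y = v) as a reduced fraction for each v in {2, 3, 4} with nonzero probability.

Enumerate traces; 108 have nonzero weight after conditioning:
  (X=0, U=0, W=0, Y=4, Z=0) weight 2/1323
  (X=0, U=0, W=0, Y=4, Z=1) weight 2/1323
  (X=0, U=0, W=0, Y=4, Z=2) weight 2/1323
  (X=0, U=0, W=1, Y=4, Z=0) weight 1/1323
  (X=0, U=0, W=1, Y=4, Z=1) weight 1/1323
  (X=0, U=0, W=1, Y=4, Z=2) weight 1/1323
  (X=0, U=0, W=2, Y=4, Z=0) weight 1/1323
  (X=0, U=0, W=2, Y=4, Z=1) weight 1/1323
  (X=1, U=0, W=0, Y=3, Z=0) weight 2/441
  (X=2, U=0, W=0, Y=2, Z=0) weight 2/441
  … 98 more
Group by Y:
  weight(Y=2) = 1/7
  weight(Y=3) = 1/7
  weight(Y=4) = 1/21
Total weight = 1/7 + 1/7 + 1/21 = 1/3
P(Y=2 | obs) = 1/7 / 1/3 = 3/7
P(Y=3 | obs) = 1/7 / 1/3 = 3/7
P(Y=4 | obs) = 1/21 / 1/3 = 1/7

P(Y=2) = 3/7, P(Y=3) = 3/7, P(Y=4) = 1/7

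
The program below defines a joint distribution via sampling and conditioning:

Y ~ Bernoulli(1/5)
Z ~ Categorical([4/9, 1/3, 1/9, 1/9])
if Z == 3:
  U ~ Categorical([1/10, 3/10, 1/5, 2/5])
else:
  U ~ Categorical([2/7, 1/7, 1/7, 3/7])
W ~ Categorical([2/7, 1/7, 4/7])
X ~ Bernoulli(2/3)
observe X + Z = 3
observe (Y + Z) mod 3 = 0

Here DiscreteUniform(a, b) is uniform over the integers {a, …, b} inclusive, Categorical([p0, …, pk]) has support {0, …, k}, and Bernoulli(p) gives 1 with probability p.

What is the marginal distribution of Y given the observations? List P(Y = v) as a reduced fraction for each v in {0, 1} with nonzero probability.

P(Y=0) = 2/3, P(Y=1) = 1/3

Enumerate traces; 24 have nonzero weight after conditioning:
  (Y=0, Z=3, U=0, W=0, X=0) weight 4/4725
  (Y=0, Z=3, U=0, W=1, X=0) weight 2/4725
  (Y=0, Z=3, U=0, W=2, X=0) weight 8/4725
  (Y=0, Z=3, U=1, W=0, X=0) weight 4/1575
  (Y=0, Z=3, U=1, W=1, X=0) weight 2/1575
  (Y=0, Z=3, U=1, W=2, X=0) weight 8/1575
  (Y=0, Z=3, U=2, W=0, X=0) weight 8/4725
  (Y=0, Z=3, U=2, W=1, X=0) weight 4/4725
  (Y=1, Z=2, U=0, W=0, X=1) weight 8/6615
  … 15 more
Group by Y:
  weight(Y=0) = 4/135
  weight(Y=1) = 2/135
Total weight = 4/135 + 2/135 = 2/45
P(Y=0 | obs) = 4/135 / 2/45 = 2/3
P(Y=1 | obs) = 2/135 / 2/45 = 1/3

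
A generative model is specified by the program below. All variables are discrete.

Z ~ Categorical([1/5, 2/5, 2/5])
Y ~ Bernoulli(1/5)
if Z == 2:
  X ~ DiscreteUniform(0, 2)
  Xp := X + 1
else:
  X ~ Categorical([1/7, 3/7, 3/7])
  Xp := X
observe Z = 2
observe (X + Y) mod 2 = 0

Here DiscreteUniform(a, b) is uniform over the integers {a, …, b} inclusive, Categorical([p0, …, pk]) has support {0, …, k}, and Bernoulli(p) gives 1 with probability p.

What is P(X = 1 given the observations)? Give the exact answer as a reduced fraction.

P(X = 1 | obs) = 1/9

Enumerate traces; 3 have nonzero weight after conditioning:
  (Z=2, Y=0, X=0) weight 8/75
  (Z=2, Y=0, X=2) weight 8/75
  (Z=2, Y=1, X=1) weight 2/75
Group by X:
  weight(X=0) = 8/75
  weight(X=1) = 2/75
  weight(X=2) = 8/75
Total weight = 8/75 + 2/75 + 8/75 = 6/25
P(X=0 | obs) = 8/75 / 6/25 = 4/9
P(X=1 | obs) = 2/75 / 6/25 = 1/9
P(X=2 | obs) = 8/75 / 6/25 = 4/9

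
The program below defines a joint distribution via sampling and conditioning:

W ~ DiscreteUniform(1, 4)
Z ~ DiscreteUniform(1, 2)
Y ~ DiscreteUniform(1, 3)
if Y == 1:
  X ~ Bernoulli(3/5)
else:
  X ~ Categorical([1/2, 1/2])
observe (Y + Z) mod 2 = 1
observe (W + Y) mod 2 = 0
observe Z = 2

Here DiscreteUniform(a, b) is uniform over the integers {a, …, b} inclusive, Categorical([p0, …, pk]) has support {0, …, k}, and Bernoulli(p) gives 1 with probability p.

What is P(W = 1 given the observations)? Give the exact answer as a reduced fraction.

Enumerate traces; 8 have nonzero weight after conditioning:
  (W=1, Z=2, Y=1, X=0) weight 1/60
  (W=1, Z=2, Y=1, X=1) weight 1/40
  (W=1, Z=2, Y=3, X=0) weight 1/48
  (W=1, Z=2, Y=3, X=1) weight 1/48
  (W=3, Z=2, Y=1, X=0) weight 1/60
  (W=3, Z=2, Y=1, X=1) weight 1/40
  (W=3, Z=2, Y=3, X=0) weight 1/48
  (W=3, Z=2, Y=3, X=1) weight 1/48
Group by W:
  weight(W=1) = 1/12
  weight(W=3) = 1/12
Total weight = 1/12 + 1/12 = 1/6
P(W=1 | obs) = 1/12 / 1/6 = 1/2
P(W=3 | obs) = 1/12 / 1/6 = 1/2

P(W = 1 | obs) = 1/2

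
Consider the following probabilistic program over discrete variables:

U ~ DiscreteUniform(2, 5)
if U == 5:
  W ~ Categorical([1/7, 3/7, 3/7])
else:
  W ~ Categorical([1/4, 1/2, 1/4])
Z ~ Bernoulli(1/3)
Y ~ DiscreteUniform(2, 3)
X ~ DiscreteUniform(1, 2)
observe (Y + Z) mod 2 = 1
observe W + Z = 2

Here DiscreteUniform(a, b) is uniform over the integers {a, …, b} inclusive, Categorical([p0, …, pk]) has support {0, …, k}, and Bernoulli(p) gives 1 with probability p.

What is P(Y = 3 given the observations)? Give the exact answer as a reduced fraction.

Enumerate traces; 16 have nonzero weight after conditioning:
  (U=2, W=1, Z=1, Y=2, X=1) weight 1/96
  (U=2, W=1, Z=1, Y=2, X=2) weight 1/96
  (U=2, W=2, Z=0, Y=3, X=1) weight 1/96
  (U=2, W=2, Z=0, Y=3, X=2) weight 1/96
  (U=3, W=1, Z=1, Y=2, X=1) weight 1/96
  (U=3, W=1, Z=1, Y=2, X=2) weight 1/96
  (U=3, W=2, Z=0, Y=3, X=1) weight 1/96
  (U=3, W=2, Z=0, Y=3, X=2) weight 1/96
  … 8 more
Group by Y:
  weight(Y=2) = 9/112
  weight(Y=3) = 11/112
Total weight = 9/112 + 11/112 = 5/28
P(Y=2 | obs) = 9/112 / 5/28 = 9/20
P(Y=3 | obs) = 11/112 / 5/28 = 11/20

P(Y = 3 | obs) = 11/20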